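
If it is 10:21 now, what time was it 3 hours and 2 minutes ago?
Starting time: 10:21 = 621 total minutes past 12:00
Subtracting: 3 hours and 2 minutes = 182 minutes
621 - 182 = 439 minutes
= 7 hours and 19 minutes past 12:00 = 7:19

Final answer: 7:19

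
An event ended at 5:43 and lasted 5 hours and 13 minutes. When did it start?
Starting time: 5:43 = 343 total minutes past 12:00
Subtracting: 5 hours and 13 minutes = 313 minutes
343 - 313 = 30 minutes
= 30 minutes past 12:00 = 12:30

Final answer: 12:30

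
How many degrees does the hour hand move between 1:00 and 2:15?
The hour hand moves 0.5 degrees per minute.
Time elapsed: 2:15 - 1:00 = 75 minutes
Angular displacement: 75 x 0.5 = 37.5 degrees

Final answer: 37.5 degrees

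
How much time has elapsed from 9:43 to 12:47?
From 9:43 to 12:47:
(12 x 60 + 47) - (9 x 60 + 43) = 767 - 583 = 184 minutes
= 3 hours and 4 minutes

Final answer: 3 hours and 4 minutes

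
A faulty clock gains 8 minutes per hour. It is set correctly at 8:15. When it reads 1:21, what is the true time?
For every 60 true minutes, the faulty clock advances 68 minutes, so 1 faulty-clock minute corresponds to 60/68 true minutes.
From 8:15 to 1:21 on the faulty dial is 306 minutes.
True elapsed: 306 x 60/68 = 270 minutes = 4 hours and 30 minutes.
True time: 8:15 + 4 hours and 30 minutes = 12:45.

Final answer: 12:45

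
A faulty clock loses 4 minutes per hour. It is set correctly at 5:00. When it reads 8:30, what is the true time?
For every 60 true minutes, the faulty clock advances 56 minutes, so 1 faulty-clock minute corresponds to 60/56 true minutes.
From 5:00 to 8:30 on the faulty dial is 210 minutes.
True elapsed: 210 x 60/56 = 225 minutes = 3 hours and 45 minutes.
True time: 5:00 + 3 hours and 45 minutes = 8:45.

Final answer: 8:45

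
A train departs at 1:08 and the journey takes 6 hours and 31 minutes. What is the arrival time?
Starting time: 1:08
Adding 31 minutes to 8 minutes: 8 + 31 = 39 minutes
Adding 6 hours: 1 + 6 = 7
Final time: 7:39

Final answer: 7:39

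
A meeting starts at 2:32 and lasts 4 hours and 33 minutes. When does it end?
Starting time: 2:32
Adding 33 minutes to 32 minutes: 32 + 33 = 65 minutes = 1 hour and 5 minutes
Adding 4 hours: 2 + 4 + 1 (carry) = 7
Final time: 7:05

Final answer: 7:05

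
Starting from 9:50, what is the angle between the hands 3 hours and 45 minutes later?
First find the time 3 hours and 45 minutes after 9:50.
Total minutes: 9 x 60 + 50 + 3 x 60 + 45 = 815.
815 mod 720 = 95 minutes = 1:35.
Now compute the angle at 1:35:
Hour hand: 1 x 30 + 35 x 0.5 = 47.5 degrees
Minute hand: 35 x 6 = 210 degrees
Difference: |47.5 - 210| = 162.5 degrees
The angle is 162.5 degrees

Final answer: 162.5 degrees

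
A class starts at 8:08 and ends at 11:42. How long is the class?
From 8:08 to 11:42:
(11 x 60 + 42) - (8 x 60 + 8) = 702 - 488 = 214 minutes
= 3 hours and 34 minutes

Final answer: 3 hours and 34 minutes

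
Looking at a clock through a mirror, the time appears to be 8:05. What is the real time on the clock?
Reflection across the vertical (12-6) axis maps a hand at angle A degrees to (360 - A) degrees, which sends a reading of T minutes past 12:00 to (720 - T) minutes past 12:00.
Mirror reads 8:05 = 485 minutes past 12:00.
Actual time: (720 - 485) mod 720 = 235 minutes = 3:55.

Final answer: 3:55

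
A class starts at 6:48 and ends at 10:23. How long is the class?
From 6:48 to 10:23:
(10 x 60 + 23) - (6 x 60 + 48) = 623 - 408 = 215 minutes
= 3 hours and 35 minutes

Final answer: 3 hours and 35 minutes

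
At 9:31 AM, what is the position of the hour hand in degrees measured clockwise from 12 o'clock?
The hour hand moves 30 degrees per hour and 0.5 degrees per minute.
At 9:31: (9) x 30 + 31 x 0.5 = 270 + 15.5 = 285.5 degrees

Final answer: 285.5 degrees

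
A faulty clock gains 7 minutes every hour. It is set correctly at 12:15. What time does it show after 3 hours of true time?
For every 60 true minutes, the faulty clock advances 60 + 7 = 67 minutes.
True elapsed: 3 hours = 180 minutes.
Faulty clock advances: 180 x 67/60 = 201 minutes (drift: 21 minutes ahead).
Shown time: 12:15 + 201 minutes = 3:36.

Final answer: 3:36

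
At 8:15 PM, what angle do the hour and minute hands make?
Hour hand position: 8 x 30 + 15 x 0.5 = 247.5 degrees
Minute hand position: 15 x 6 = 90 degrees
Difference: |247.5 - 90| = 157.5 degrees
The angle between the hands is 157.5 degrees

Final answer: 157.5 degrees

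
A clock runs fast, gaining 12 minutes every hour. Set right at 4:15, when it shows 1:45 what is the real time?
For every 60 true minutes, the faulty clock advances 72 minutes, so 1 faulty-clock minute corresponds to 60/72 true minutes.
From 4:15 to 1:45 on the faulty dial is 570 minutes.
True elapsed: 570 x 60/72 = 475 minutes = 7 hours and 55 minutes.
True time: 4:15 + 7 hours and 55 minutes = 12:10.

Final answer: 12:10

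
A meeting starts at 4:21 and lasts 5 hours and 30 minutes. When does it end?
Starting time: 4:21
Adding 30 minutes to 21 minutes: 21 + 30 = 51 minutes
Adding 5 hours: 4 + 5 = 9
Final time: 9:51

Final answer: 9:51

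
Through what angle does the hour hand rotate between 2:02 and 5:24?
The hour hand moves 0.5 degrees per minute.
Time elapsed: 5:24 - 2:02 = 202 minutes
Angular displacement: 202 x 0.5 = 101 degrees

Final answer: 101 degrees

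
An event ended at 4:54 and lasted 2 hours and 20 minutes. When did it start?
Starting time: 4:54 = 294 total minutes past 12:00
Subtracting: 2 hours and 20 minutes = 140 minutes
294 - 140 = 154 minutes
= 2 hours and 34 minutes past 12:00 = 2:34

Final answer: 2:34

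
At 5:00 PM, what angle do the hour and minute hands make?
Hour hand position: 5 x 30 + 0 x 0.5 = 150 degrees
Minute hand position: 0 x 6 = 0 degrees
Difference: |150 - 0| = 150 degrees
The angle between the hands is 150 degrees

Final answer: 150 degrees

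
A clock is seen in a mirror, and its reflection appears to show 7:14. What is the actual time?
Reflection across the vertical (12-6) axis maps a hand at angle A degrees to (360 - A) degrees, which sends a reading of T minutes past 12:00 to (720 - T) minutes past 12:00.
Mirror reads 7:14 = 434 minutes past 12:00.
Actual time: (720 - 434) mod 720 = 286 minutes = 4:46.

Final answer: 4:46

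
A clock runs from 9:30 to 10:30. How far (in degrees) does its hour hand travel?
The hour hand moves 0.5 degrees per minute.
Time elapsed: 10:30 - 9:30 = 60 minutes
Angular displacement: 60 x 0.5 = 30 degrees

Final answer: 30 degrees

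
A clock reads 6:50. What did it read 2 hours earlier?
Starting time: 6:50 = 410 total minutes past 12:00
Subtracting: 2 hours = 120 minutes
410 - 120 = 290 minutes
= 4 hours and 50 minutes past 12:00 = 4:50

Final answer: 4:50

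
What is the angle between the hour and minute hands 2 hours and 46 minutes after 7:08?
First find the time 2 hours and 46 minutes after 7:08.
Total minutes: 7 x 60 + 8 + 2 x 60 + 46 = 594.
594 mod 720 = 594 minutes = 9:54.
Now compute the angle at 9:54:
Hour hand: 9 x 30 + 54 x 0.5 = 297 degrees
Minute hand: 54 x 6 = 324 degrees
Difference: |297 - 324| = 27 degrees
The angle is 27 degrees

Final answer: 27 degrees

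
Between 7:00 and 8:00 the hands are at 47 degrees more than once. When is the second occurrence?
At t minutes past 7:00, the hour hand is at 30 x 7 + 0.5t degrees and the minute hand is at 6t degrees.
The smaller angle between them is 47 degrees when |30H - 5.5t| = 47 or |30H - 5.5t| = 313.
With H = 7, solve 30 x 7 - 5.5t = +/- target for each target:
  t = (30 x 7 - 47) / 5.5 = 29.64
  t = (30 x 7 + 47) / 5.5 = 46.73
  t = (30 x 7 - 313) / 5.5 = -18.73 (outside (0, 60))
  t = (30 x 7 + 313) / 5.5 = 95.09 (outside (0, 60))
Valid solutions in (0, 60): {29.64, 46.73} minutes.
The second occurrence is t = 46.73 minutes.
The hands form a 47-degree angle at 46.73 minutes past 7:00.

Final answer: 46.73 minutes past 7:00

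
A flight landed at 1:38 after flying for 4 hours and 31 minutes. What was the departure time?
Starting time: 1:38 = 98 total minutes past 12:00
Subtracting: 4 hours and 31 minutes = 271 minutes
98 - 271 = -173 (negative, add 12 hours = 720) = 547 minutes
= 9 hours and 7 minutes past 12:00 = 9:07

Final answer: 9:07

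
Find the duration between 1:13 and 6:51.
From 1:13 to 6:51:
(6 x 60 + 51) - (1 x 60 + 13) = 411 - 73 = 338 minutes
= 5 hours and 38 minutes

Final answer: 5 hours and 38 minutes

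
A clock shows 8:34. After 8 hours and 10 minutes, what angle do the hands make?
First find the time 8 hours and 10 minutes after 8:34.
Total minutes: 8 x 60 + 34 + 8 x 60 + 10 = 1004.
1004 mod 720 = 284 minutes = 4:44.
Now compute the angle at 4:44:
Hour hand: 4 x 30 + 44 x 0.5 = 142 degrees
Minute hand: 44 x 6 = 264 degrees
Difference: |142 - 264| = 122 degrees
The angle is 122 degrees

Final answer: 122 degrees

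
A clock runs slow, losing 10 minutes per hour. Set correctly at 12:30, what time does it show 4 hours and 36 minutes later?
For every 60 true minutes, the faulty clock advances 60 - 10 = 50 minutes.
True elapsed: 4 hours and 36 minutes = 276 minutes.
Faulty clock advances: 276 x 50/60 = 230 minutes (drift: 46 minutes behind).
Shown time: 12:30 + 230 minutes = 4:20.

Final answer: 4:20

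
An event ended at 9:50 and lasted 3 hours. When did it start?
Starting time: 9:50 = 590 total minutes past 12:00
Subtracting: 3 hours = 180 minutes
590 - 180 = 410 minutes
= 6 hours and 50 minutes past 12:00 = 6:50

Final answer: 6:50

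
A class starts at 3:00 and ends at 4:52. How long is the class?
From 3:00 to 4:52:
(4 x 60 + 52) - (3 x 60 + 0) = 292 - 180 = 112 minutes
= 1 hour and 52 minutes

Final answer: 1 hour and 52 minutes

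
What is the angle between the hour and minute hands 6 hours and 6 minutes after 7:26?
First find the time 6 hours and 6 minutes after 7:26.
Total minutes: 7 x 60 + 26 + 6 x 60 + 6 = 812.
812 mod 720 = 92 minutes = 1:32.
Now compute the angle at 1:32:
Hour hand: 1 x 30 + 32 x 0.5 = 46 degrees
Minute hand: 32 x 6 = 192 degrees
Difference: |46 - 192| = 146 degrees
The angle is 146 degrees

Final answer: 146 degrees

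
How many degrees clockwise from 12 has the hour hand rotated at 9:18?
The hour hand moves 30 degrees per hour and 0.5 degrees per minute.
At 9:18: (9) x 30 + 18 x 0.5 = 270 + 9 = 279 degrees

Final answer: 279 degrees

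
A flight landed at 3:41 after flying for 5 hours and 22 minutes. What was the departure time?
Starting time: 3:41 = 221 total minutes past 12:00
Subtracting: 5 hours and 22 minutes = 322 minutes
221 - 322 = -101 (negative, add 12 hours = 720) = 619 minutes
= 10 hours and 19 minutes past 12:00 = 10:19

Final answer: 10:19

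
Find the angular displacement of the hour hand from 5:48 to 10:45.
The hour hand moves 0.5 degrees per minute.
Time elapsed: 10:45 - 5:48 = 297 minutes
Angular displacement: 297 x 0.5 = 148.5 degrees

Final answer: 148.5 degrees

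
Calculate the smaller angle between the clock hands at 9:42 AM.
Hour hand position: 9 x 30 + 42 x 0.5 = 291 degrees
Minute hand position: 42 x 6 = 252 degrees
Difference: |291 - 252| = 39 degrees
The angle between the hands is 39 degrees

Final answer: 39 degrees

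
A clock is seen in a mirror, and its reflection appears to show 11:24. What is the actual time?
Reflection across the vertical (12-6) axis maps a hand at angle A degrees to (360 - A) degrees, which sends a reading of T minutes past 12:00 to (720 - T) minutes past 12:00.
Mirror reads 11:24 = 684 minutes past 12:00.
Actual time: (720 - 684) mod 720 = 36 minutes = 12:36.

Final answer: 12:36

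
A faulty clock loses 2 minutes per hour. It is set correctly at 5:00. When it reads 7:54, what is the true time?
For every 60 true minutes, the faulty clock advances 58 minutes, so 1 faulty-clock minute corresponds to 60/58 true minutes.
From 5:00 to 7:54 on the faulty dial is 174 minutes.
True elapsed: 174 x 60/58 = 180 minutes = 3 hours.
True time: 5:00 + 3 hours = 8:00.

Final answer: 8:00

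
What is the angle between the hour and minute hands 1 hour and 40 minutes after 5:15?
First find the time 1 hour and 40 minutes after 5:15.
Total minutes: 5 x 60 + 15 + 1 x 60 + 40 = 415.
415 mod 720 = 415 minutes = 6:55.
Now compute the angle at 6:55:
Hour hand: 6 x 30 + 55 x 0.5 = 207.5 degrees
Minute hand: 55 x 6 = 330 degrees
Difference: |207.5 - 330| = 122.5 degrees
The angle is 122.5 degrees

Final answer: 122.5 degrees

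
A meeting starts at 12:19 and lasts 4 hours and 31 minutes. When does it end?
Starting time: 12:19
Adding 31 minutes to 19 minutes: 19 + 31 = 50 minutes
Adding 4 hours: 12 + 4 = 16 - 12 = 4
Final time: 4:50

Final answer: 4:50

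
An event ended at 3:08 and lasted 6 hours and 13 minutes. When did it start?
Starting time: 3:08 = 188 total minutes past 12:00
Subtracting: 6 hours and 13 minutes = 373 minutes
188 - 373 = -185 (negative, add 12 hours = 720) = 535 minutes
= 8 hours and 55 minutes past 12:00 = 8:55

Final answer: 8:55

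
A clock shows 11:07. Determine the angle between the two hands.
Hour hand position: 11 x 30 + 7 x 0.5 = 333.5 degrees
Minute hand position: 7 x 6 = 42 degrees
Difference: |333.5 - 42| = 291.5 degrees
Since 291.5 > 180, the smaller angle is 360 - 291.5 = 68.5 degrees

Final answer: 68.5 degrees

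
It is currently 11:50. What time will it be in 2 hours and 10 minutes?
Starting time: 11:50
Adding 10 minutes to 50 minutes: 50 + 10 = 60 minutes = 1 hour
Adding 2 hours: 11 + 2 + 1 (carry) = 14 - 12 = 2
Final time: 2:00

Final answer: 2:00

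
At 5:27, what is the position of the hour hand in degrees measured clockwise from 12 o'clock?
The hour hand moves 30 degrees per hour and 0.5 degrees per minute.
At 5:27: (5) x 30 + 27 x 0.5 = 150 + 13.5 = 163.5 degrees

Final answer: 163.5 degrees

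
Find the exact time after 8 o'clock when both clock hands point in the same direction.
The minute hand gains 5.5 degrees per minute on the hour hand.
At 8:00, the hour hand is at 240 degrees and the minute hand is at 0 degrees.
The gap is 240 degrees. Time to close: 240/5.5 = 60 x 8/11 = 43.64 minutes.
The hands overlap at 43.64 minutes past 8:00.

Final answer: 43.64 minutes past 8:00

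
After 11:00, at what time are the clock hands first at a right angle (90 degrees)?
At t minutes past 11:00, the hour hand is at 30 x 11 + 0.5t degrees and the minute hand is at 6t degrees.
The smaller angle between them is 90 degrees when |30H - 5.5t| = 90 or |30H - 5.5t| = 270.
With H = 11, solve 30 x 11 - 5.5t = +/- target for each target:
  t = (30 x 11 - 90) / 5.5 = 43.64
  t = (30 x 11 + 90) / 5.5 = 76.36 (outside (0, 60))
  t = (30 x 11 - 270) / 5.5 = 10.91
  t = (30 x 11 + 270) / 5.5 = 109.09 (outside (0, 60))
Valid solutions in (0, 60): {10.91, 43.64} minutes.
First occurrence: t = 10.91 minutes.
The hands are at right angles at 10.91 minutes past 11:00.

Final answer: 10.91 minutes past 11:00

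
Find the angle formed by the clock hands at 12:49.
Hour hand position: 0 x 30 + 49 x 0.5 = 24.5 degrees
Minute hand position: 49 x 6 = 294 degrees
Difference: |24.5 - 294| = 269.5 degrees
Since 269.5 > 180, the smaller angle is 360 - 269.5 = 90.5 degrees

Final answer: 90.5 degrees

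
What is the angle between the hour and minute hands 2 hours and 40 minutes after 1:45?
First find the time 2 hours and 40 minutes after 1:45.
Total minutes: 1 x 60 + 45 + 2 x 60 + 40 = 265.
265 mod 720 = 265 minutes = 4:25.
Now compute the angle at 4:25:
Hour hand: 4 x 30 + 25 x 0.5 = 132.5 degrees
Minute hand: 25 x 6 = 150 degrees
Difference: |132.5 - 150| = 17.5 degrees
The angle is 17.5 degrees

Final answer: 17.5 degrees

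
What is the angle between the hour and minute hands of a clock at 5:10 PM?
Hour hand position: 5 x 30 + 10 x 0.5 = 155 degrees
Minute hand position: 10 x 6 = 60 degrees
Difference: |155 - 60| = 95 degrees
The angle between the hands is 95 degrees

Final answer: 95 degrees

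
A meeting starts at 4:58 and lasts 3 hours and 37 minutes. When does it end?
Starting time: 4:58
Adding 37 minutes to 58 minutes: 58 + 37 = 95 minutes = 1 hour and 35 minutes
Adding 3 hours: 4 + 3 + 1 (carry) = 8
Final time: 8:35

Final answer: 8:35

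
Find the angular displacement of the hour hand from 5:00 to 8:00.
The hour hand moves 0.5 degrees per minute.
Time elapsed: 8:00 - 5:00 = 180 minutes
Angular displacement: 180 x 0.5 = 90 degrees

Final answer: 90 degrees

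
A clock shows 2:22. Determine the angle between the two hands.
Hour hand position: 2 x 30 + 22 x 0.5 = 71 degrees
Minute hand position: 22 x 6 = 132 degrees
Difference: |71 - 132| = 61 degrees
The angle between the hands is 61 degrees

Final answer: 61 degrees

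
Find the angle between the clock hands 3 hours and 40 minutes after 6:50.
First find the time 3 hours and 40 minutes after 6:50.
Total minutes: 6 x 60 + 50 + 3 x 60 + 40 = 630.
630 mod 720 = 630 minutes = 10:30.
Now compute the angle at 10:30:
Hour hand: 10 x 30 + 30 x 0.5 = 315 degrees
Minute hand: 30 x 6 = 180 degrees
Difference: |315 - 180| = 135 degrees
The angle is 135 degrees

Final answer: 135 degrees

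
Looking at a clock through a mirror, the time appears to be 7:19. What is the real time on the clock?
Reflection across the vertical (12-6) axis maps a hand at angle A degrees to (360 - A) degrees, which sends a reading of T minutes past 12:00 to (720 - T) minutes past 12:00.
Mirror reads 7:19 = 439 minutes past 12:00.
Actual time: (720 - 439) mod 720 = 281 minutes = 4:41.

Final answer: 4:41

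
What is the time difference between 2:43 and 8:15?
From 2:43 to 8:15:
(8 x 60 + 15) - (2 x 60 + 43) = 495 - 163 = 332 minutes
= 5 hours and 32 minutes

Final answer: 5 hours and 32 minutes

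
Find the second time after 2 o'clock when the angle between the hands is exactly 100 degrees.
At t minutes past 2:00, the hour hand is at 30 x 2 + 0.5t degrees and the minute hand is at 6t degrees.
The smaller angle between them is 100 degrees when |30H - 5.5t| = 100 or |30H - 5.5t| = 260.
With H = 2, solve 30 x 2 - 5.5t = +/- target for each target:
  t = (30 x 2 - 100) / 5.5 = -7.27 (outside (0, 60))
  t = (30 x 2 + 100) / 5.5 = 29.09
  t = (30 x 2 - 260) / 5.5 = -36.36 (outside (0, 60))
  t = (30 x 2 + 260) / 5.5 = 58.18
Valid solutions in (0, 60): {29.09, 58.18} minutes.
The second occurrence is t = 58.18 minutes.
The hands form a 100-degree angle at 58.18 minutes past 2:00.

Final answer: 58.18 minutes past 2:00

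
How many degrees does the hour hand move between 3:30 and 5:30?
The hour hand moves 0.5 degrees per minute.
Time elapsed: 5:30 - 3:30 = 120 minutes
Angular displacement: 120 x 0.5 = 60 degrees

Final answer: 60 degrees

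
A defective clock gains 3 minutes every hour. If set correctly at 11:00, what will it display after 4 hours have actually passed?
For every 60 true minutes, the faulty clock advances 60 + 3 = 63 minutes.
True elapsed: 4 hours = 240 minutes.
Faulty clock advances: 240 x 63/60 = 252 minutes (drift: 12 minutes ahead).
Shown time: 11:00 + 252 minutes = 3:12.

Final answer: 3:12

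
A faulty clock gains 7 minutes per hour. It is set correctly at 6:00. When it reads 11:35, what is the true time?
For every 60 true minutes, the faulty clock advances 67 minutes, so 1 faulty-clock minute corresponds to 60/67 true minutes.
From 6:00 to 11:35 on the faulty dial is 335 minutes.
True elapsed: 335 x 60/67 = 300 minutes = 5 hours.
True time: 6:00 + 5 hours = 11:00.

Final answer: 11:00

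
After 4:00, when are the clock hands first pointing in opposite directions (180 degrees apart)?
For hands to be 180 degrees apart: |30H - 5.5t| = 180
With H = 4: t = (30 x 4 + 180)/5.5 = 54.55 or t = (30 x 4 - 180)/5.5 = -10.91
First valid solution (0 < t < 60): t = 54.55 minutes
The hands are opposite at 54.55 minutes past 4:00.

Final answer: 54.55 minutes past 4:00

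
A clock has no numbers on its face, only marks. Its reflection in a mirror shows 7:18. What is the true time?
Reflection across the vertical (12-6) axis maps a hand at angle A degrees to (360 - A) degrees, which sends a reading of T minutes past 12:00 to (720 - T) minutes past 12:00.
Mirror reads 7:18 = 438 minutes past 12:00.
Actual time: (720 - 438) mod 720 = 282 minutes = 4:42.

Final answer: 4:42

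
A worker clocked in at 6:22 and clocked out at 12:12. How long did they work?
From 6:22 to 12:12:
(12 x 60 + 12) - (6 x 60 + 22) = 732 - 382 = 350 minutes
= 5 hours and 50 minutes

Final answer: 5 hours and 50 minutes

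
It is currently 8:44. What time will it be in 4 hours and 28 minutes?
Starting time: 8:44
Adding 28 minutes to 44 minutes: 44 + 28 = 72 minutes = 1 hour and 12 minutes
Adding 4 hours: 8 + 4 + 1 (carry) = 13 - 12 = 1
Final time: 1:12

Final answer: 1:12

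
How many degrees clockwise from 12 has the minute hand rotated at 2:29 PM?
The minute hand moves 6 degrees per minute.
At 2:29: 29 x 6 = 174 degrees

Final answer: 174 degrees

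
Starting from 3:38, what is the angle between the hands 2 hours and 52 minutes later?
First find the time 2 hours and 52 minutes after 3:38.
Total minutes: 3 x 60 + 38 + 2 x 60 + 52 = 390.
390 mod 720 = 390 minutes = 6:30.
Now compute the angle at 6:30:
Hour hand: 6 x 30 + 30 x 0.5 = 195 degrees
Minute hand: 30 x 6 = 180 degrees
Difference: |195 - 180| = 15 degrees
The angle is 15 degrees

Final answer: 15 degrees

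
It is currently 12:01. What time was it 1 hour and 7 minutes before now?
Starting time: 12:01 = 1 total minutes past 12:00
Subtracting: 1 hour and 7 minutes = 67 minutes
1 - 67 = -66 (negative, add 12 hours = 720) = 654 minutes
= 10 hours and 54 minutes past 12:00 = 10:54

Final answer: 10:54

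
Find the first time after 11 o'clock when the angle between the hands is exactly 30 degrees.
At t minutes past 11:00, the hour hand is at 30 x 11 + 0.5t degrees and the minute hand is at 6t degrees.
The smaller angle between them is 30 degrees when |30H - 5.5t| = 30 or |30H - 5.5t| = 330.
With H = 11, solve 30 x 11 - 5.5t = +/- target for each target:
  t = (30 x 11 - 30) / 5.5 = 54.55
  t = (30 x 11 + 30) / 5.5 = 65.45 (outside (0, 60))
  t = (30 x 11 - 330) / 5.5 = 0 (outside (0, 60))
  t = (30 x 11 + 330) / 5.5 = 120 (outside (0, 60))
Valid solutions in (0, 60): {54.55} minutes.
The first occurrence is t = 54.55 minutes.
The hands form a 30-degree angle at 54.55 minutes past 11:00.

Final answer: 54.55 minutes past 11:00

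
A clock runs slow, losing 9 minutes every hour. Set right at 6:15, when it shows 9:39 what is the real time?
For every 60 true minutes, the faulty clock advances 51 minutes, so 1 faulty-clock minute corresponds to 60/51 true minutes.
From 6:15 to 9:39 on the faulty dial is 204 minutes.
True elapsed: 204 x 60/51 = 240 minutes = 4 hours.
True time: 6:15 + 4 hours = 10:15.

Final answer: 10:15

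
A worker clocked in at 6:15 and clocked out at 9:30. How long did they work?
From 6:15 to 9:30:
(9 x 60 + 30) - (6 x 60 + 15) = 570 - 375 = 195 minutes
= 3 hours and 15 minutes

Final answer: 3 hours and 15 minutes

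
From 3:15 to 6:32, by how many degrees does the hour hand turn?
The hour hand moves 0.5 degrees per minute.
Time elapsed: 6:32 - 3:15 = 197 minutes
Angular displacement: 197 x 0.5 = 98.5 degrees

Final answer: 98.5 degrees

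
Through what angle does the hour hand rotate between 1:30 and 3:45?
The hour hand moves 0.5 degrees per minute.
Time elapsed: 3:45 - 1:30 = 135 minutes
Angular displacement: 135 x 0.5 = 67.5 degrees

Final answer: 67.5 degrees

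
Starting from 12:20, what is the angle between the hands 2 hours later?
First find the time 2 hours after 12:20.
Total minutes: 12 x 60 + 20 + 2 x 60 + 0 = 860.
860 mod 720 = 140 minutes = 2:20.
Now compute the angle at 2:20:
Hour hand: 2 x 30 + 20 x 0.5 = 70 degrees
Minute hand: 20 x 6 = 120 degrees
Difference: |70 - 120| = 50 degrees
The angle is 50 degrees

Final answer: 50 degrees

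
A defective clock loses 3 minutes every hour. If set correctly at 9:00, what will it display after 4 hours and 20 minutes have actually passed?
For every 60 true minutes, the faulty clock advances 60 - 3 = 57 minutes.
True elapsed: 4 hours and 20 minutes = 260 minutes.
Faulty clock advances: 260 x 57/60 = 247 minutes (drift: 13 minutes behind).
Shown time: 9:00 + 247 minutes = 1:07.

Final answer: 1:07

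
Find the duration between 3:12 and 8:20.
From 3:12 to 8:20:
(8 x 60 + 20) - (3 x 60 + 12) = 500 - 192 = 308 minutes
= 5 hours and 8 minutes

Final answer: 5 hours and 8 minutes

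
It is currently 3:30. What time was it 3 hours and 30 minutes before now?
Starting time: 3:30 = 210 total minutes past 12:00
Subtracting: 3 hours and 30 minutes = 210 minutes
210 - 210 = 0 minutes
= 0 minutes past 12:00 = 12:00

Final answer: 12:00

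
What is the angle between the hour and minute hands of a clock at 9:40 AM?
Hour hand position: 9 x 30 + 40 x 0.5 = 290 degrees
Minute hand position: 40 x 6 = 240 degrees
Difference: |290 - 240| = 50 degrees
The angle between the hands is 50 degrees

Final answer: 50 degrees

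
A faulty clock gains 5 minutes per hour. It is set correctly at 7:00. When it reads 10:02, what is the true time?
For every 60 true minutes, the faulty clock advances 65 minutes, so 1 faulty-clock minute corresponds to 60/65 true minutes.
From 7:00 to 10:02 on the faulty dial is 182 minutes.
True elapsed: 182 x 60/65 = 168 minutes = 2 hours and 48 minutes.
True time: 7:00 + 2 hours and 48 minutes = 9:48.

Final answer: 9:48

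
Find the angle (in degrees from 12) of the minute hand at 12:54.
The minute hand moves 6 degrees per minute.
At 12:54: 54 x 6 = 324 degrees

Final answer: 324 degrees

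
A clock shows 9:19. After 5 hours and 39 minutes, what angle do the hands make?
First find the time 5 hours and 39 minutes after 9:19.
Total minutes: 9 x 60 + 19 + 5 x 60 + 39 = 898.
898 mod 720 = 178 minutes = 2:58.
Now compute the angle at 2:58:
Hour hand: 2 x 30 + 58 x 0.5 = 89 degrees
Minute hand: 58 x 6 = 348 degrees
Difference: |89 - 348| = 259 degrees
Smaller angle: 360 - 259 = 101 degrees

Final answer: 101 degrees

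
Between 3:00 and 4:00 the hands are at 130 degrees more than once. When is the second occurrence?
At t minutes past 3:00, the hour hand is at 30 x 3 + 0.5t degrees and the minute hand is at 6t degrees.
The smaller angle between them is 130 degrees when |30H - 5.5t| = 130 or |30H - 5.5t| = 230.
With H = 3, solve 30 x 3 - 5.5t = +/- target for each target:
  t = (30 x 3 - 130) / 5.5 = -7.27 (outside (0, 60))
  t = (30 x 3 + 130) / 5.5 = 40
  t = (30 x 3 - 230) / 5.5 = -25.45 (outside (0, 60))
  t = (30 x 3 + 230) / 5.5 = 58.18
Valid solutions in (0, 60): {40, 58.18} minutes.
The second occurrence is t = 58.18 minutes.
The hands form a 130-degree angle at 58.18 minutes past 3:00.

Final answer: 58.18 minutes past 3:00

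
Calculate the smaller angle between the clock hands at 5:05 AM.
Hour hand position: 5 x 30 + 5 x 0.5 = 152.5 degrees
Minute hand position: 5 x 6 = 30 degrees
Difference: |152.5 - 30| = 122.5 degrees
The angle between the hands is 122.5 degrees

Final answer: 122.5 degrees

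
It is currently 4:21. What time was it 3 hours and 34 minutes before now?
Starting time: 4:21 = 261 total minutes past 12:00
Subtracting: 3 hours and 34 minutes = 214 minutes
261 - 214 = 47 minutes
= 47 minutes past 12:00 = 12:47

Final answer: 12:47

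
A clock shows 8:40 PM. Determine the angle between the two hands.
Hour hand position: 8 x 30 + 40 x 0.5 = 260 degrees
Minute hand position: 40 x 6 = 240 degrees
Difference: |260 - 240| = 20 degrees
The angle between the hands is 20 degrees

Final answer: 20 degrees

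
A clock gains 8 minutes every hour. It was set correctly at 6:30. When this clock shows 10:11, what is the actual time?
For every 60 true minutes, the faulty clock advances 68 minutes, so 1 faulty-clock minute corresponds to 60/68 true minutes.
From 6:30 to 10:11 on the faulty dial is 221 minutes.
True elapsed: 221 x 60/68 = 195 minutes = 3 hours and 15 minutes.
True time: 6:30 + 3 hours and 15 minutes = 9:45.

Final answer: 9:45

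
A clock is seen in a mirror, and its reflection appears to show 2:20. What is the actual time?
Reflection across the vertical (12-6) axis maps a hand at angle A degrees to (360 - A) degrees, which sends a reading of T minutes past 12:00 to (720 - T) minutes past 12:00.
Mirror reads 2:20 = 140 minutes past 12:00.
Actual time: (720 - 140) mod 720 = 580 minutes = 9:40.

Final answer: 9:40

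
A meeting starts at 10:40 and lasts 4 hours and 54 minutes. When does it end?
Starting time: 10:40
Adding 54 minutes to 40 minutes: 40 + 54 = 94 minutes = 1 hour and 34 minutes
Adding 4 hours: 10 + 4 + 1 (carry) = 15 - 12 = 3
Final time: 3:34

Final answer: 3:34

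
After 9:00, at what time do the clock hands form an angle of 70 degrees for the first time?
At t minutes past 9:00, the hour hand is at 30 x 9 + 0.5t degrees and the minute hand is at 6t degrees.
The smaller angle between them is 70 degrees when |30H - 5.5t| = 70 or |30H - 5.5t| = 290.
With H = 9, solve 30 x 9 - 5.5t = +/- target for each target:
  t = (30 x 9 - 70) / 5.5 = 36.36
  t = (30 x 9 + 70) / 5.5 = 61.82 (outside (0, 60))
  t = (30 x 9 - 290) / 5.5 = -3.64 (outside (0, 60))
  t = (30 x 9 + 290) / 5.5 = 101.82 (outside (0, 60))
Valid solutions in (0, 60): {36.36} minutes.
The first occurrence is t = 36.36 minutes.
The hands form a 70-degree angle at 36.36 minutes past 9:00.

Final answer: 36.36 minutes past 9:00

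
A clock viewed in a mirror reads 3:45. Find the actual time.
Reflection across the vertical (12-6) axis maps a hand at angle A degrees to (360 - A) degrees, which sends a reading of T minutes past 12:00 to (720 - T) minutes past 12:00.
Mirror reads 3:45 = 225 minutes past 12:00.
Actual time: (720 - 225) mod 720 = 495 minutes = 8:15.

Final answer: 8:15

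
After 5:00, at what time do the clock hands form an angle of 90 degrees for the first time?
At t minutes past 5:00, the hour hand is at 30 x 5 + 0.5t degrees and the minute hand is at 6t degrees.
The smaller angle between them is 90 degrees when |30H - 5.5t| = 90 or |30H - 5.5t| = 270.
With H = 5, solve 30 x 5 - 5.5t = +/- target for each target:
  t = (30 x 5 - 90) / 5.5 = 10.91
  t = (30 x 5 + 90) / 5.5 = 43.64
  t = (30 x 5 - 270) / 5.5 = -21.82 (outside (0, 60))
  t = (30 x 5 + 270) / 5.5 = 76.36 (outside (0, 60))
Valid solutions in (0, 60): {10.91, 43.64} minutes.
The first occurrence is t = 10.91 minutes.
The hands form a 90-degree angle at 10.91 minutes past 5:00.

Final answer: 10.91 minutes past 5:00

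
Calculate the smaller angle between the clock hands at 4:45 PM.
Hour hand position: 4 x 30 + 45 x 0.5 = 142.5 degrees
Minute hand position: 45 x 6 = 270 degrees
Difference: |142.5 - 270| = 127.5 degrees
The angle between the hands is 127.5 degrees

Final answer: 127.5 degrees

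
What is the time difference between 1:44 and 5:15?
From 1:44 to 5:15:
(5 x 60 + 15) - (1 x 60 + 44) = 315 - 104 = 211 minutes
= 3 hours and 31 minutes

Final answer: 3 hours and 31 minutes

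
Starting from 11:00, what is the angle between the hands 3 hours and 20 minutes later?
First find the time 3 hours and 20 minutes after 11:00.
Total minutes: 11 x 60 + 0 + 3 x 60 + 20 = 860.
860 mod 720 = 140 minutes = 2:20.
Now compute the angle at 2:20:
Hour hand: 2 x 30 + 20 x 0.5 = 70 degrees
Minute hand: 20 x 6 = 120 degrees
Difference: |70 - 120| = 50 degrees
The angle is 50 degrees

Final answer: 50 degrees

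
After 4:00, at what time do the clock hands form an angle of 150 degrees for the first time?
At t minutes past 4:00, the hour hand is at 30 x 4 + 0.5t degrees and the minute hand is at 6t degrees.
The smaller angle between them is 150 degrees when |30H - 5.5t| = 150 or |30H - 5.5t| = 210.
With H = 4, solve 30 x 4 - 5.5t = +/- target for each target:
  t = (30 x 4 - 150) / 5.5 = -5.45 (outside (0, 60))
  t = (30 x 4 + 150) / 5.5 = 49.09
  t = (30 x 4 - 210) / 5.5 = -16.36 (outside (0, 60))
  t = (30 x 4 + 210) / 5.5 = 60 (outside (0, 60))
Valid solutions in (0, 60): {49.09} minutes.
The first occurrence is t = 49.09 minutes.
The hands form a 150-degree angle at 49.09 minutes past 4:00.

Final answer: 49.09 minutes past 4:00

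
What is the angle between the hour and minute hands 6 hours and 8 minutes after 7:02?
First find the time 6 hours and 8 minutes after 7:02.
Total minutes: 7 x 60 + 2 + 6 x 60 + 8 = 790.
790 mod 720 = 70 minutes = 1:10.
Now compute the angle at 1:10:
Hour hand: 1 x 30 + 10 x 0.5 = 35 degrees
Minute hand: 10 x 6 = 60 degrees
Difference: |35 - 60| = 25 degrees
The angle is 25 degrees

Final answer: 25 degrees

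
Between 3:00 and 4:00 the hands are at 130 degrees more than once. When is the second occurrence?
At t minutes past 3:00, the hour hand is at 30 x 3 + 0.5t degrees and the minute hand is at 6t degrees.
The smaller angle between them is 130 degrees when |30H - 5.5t| = 130 or |30H - 5.5t| = 230.
With H = 3, solve 30 x 3 - 5.5t = +/- target for each target:
  t = (30 x 3 - 130) / 5.5 = -7.27 (outside (0, 60))
  t = (30 x 3 + 130) / 5.5 = 40
  t = (30 x 3 - 230) / 5.5 = -25.45 (outside (0, 60))
  t = (30 x 3 + 230) / 5.5 = 58.18
Valid solutions in (0, 60): {40, 58.18} minutes.
The second occurrence is t = 58.18 minutes.
The hands form a 130-degree angle at 58.18 minutes past 3:00.

Final answer: 58.18 minutes past 3:00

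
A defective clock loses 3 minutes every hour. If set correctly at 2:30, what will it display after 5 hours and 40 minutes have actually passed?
For every 60 true minutes, the faulty clock advances 60 - 3 = 57 minutes.
True elapsed: 5 hours and 40 minutes = 340 minutes.
Faulty clock advances: 340 x 57/60 = 323 minutes (drift: 17 minutes behind).
Shown time: 2:30 + 323 minutes = 7:53.

Final answer: 7:53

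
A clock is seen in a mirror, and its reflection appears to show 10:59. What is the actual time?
Reflection across the vertical (12-6) axis maps a hand at angle A degrees to (360 - A) degrees, which sends a reading of T minutes past 12:00 to (720 - T) minutes past 12:00.
Mirror reads 10:59 = 659 minutes past 12:00.
Actual time: (720 - 659) mod 720 = 61 minutes = 1:01.

Final answer: 1:01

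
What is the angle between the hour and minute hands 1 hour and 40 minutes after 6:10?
First find the time 1 hour and 40 minutes after 6:10.
Total minutes: 6 x 60 + 10 + 1 x 60 + 40 = 470.
470 mod 720 = 470 minutes = 7:50.
Now compute the angle at 7:50:
Hour hand: 7 x 30 + 50 x 0.5 = 235 degrees
Minute hand: 50 x 6 = 300 degrees
Difference: |235 - 300| = 65 degrees
The angle is 65 degrees

Final answer: 65 degrees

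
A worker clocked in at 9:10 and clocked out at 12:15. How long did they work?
From 9:10 to 12:15:
(12 x 60 + 15) - (9 x 60 + 10) = 735 - 550 = 185 minutes
= 3 hours and 5 minutes

Final answer: 3 hours and 5 minutes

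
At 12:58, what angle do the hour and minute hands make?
Hour hand position: 0 x 30 + 58 x 0.5 = 29 degrees
Minute hand position: 58 x 6 = 348 degrees
Difference: |29 - 348| = 319 degrees
Since 319 > 180, the smaller angle is 360 - 319 = 41 degrees

Final answer: 41 degrees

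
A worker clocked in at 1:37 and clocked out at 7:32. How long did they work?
From 1:37 to 7:32:
(7 x 60 + 32) - (1 x 60 + 37) = 452 - 97 = 355 minutes
= 5 hours and 55 minutes

Final answer: 5 hours and 55 minutes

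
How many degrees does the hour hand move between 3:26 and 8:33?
The hour hand moves 0.5 degrees per minute.
Time elapsed: 8:33 - 3:26 = 307 minutes
Angular displacement: 307 x 0.5 = 153.5 degrees

Final answer: 153.5 degrees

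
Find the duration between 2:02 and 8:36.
From 2:02 to 8:36:
(8 x 60 + 36) - (2 x 60 + 2) = 516 - 122 = 394 minutes
= 6 hours and 34 minutes

Final answer: 6 hours and 34 minutes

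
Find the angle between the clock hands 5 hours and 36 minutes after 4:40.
First find the time 5 hours and 36 minutes after 4:40.
Total minutes: 4 x 60 + 40 + 5 x 60 + 36 = 616.
616 mod 720 = 616 minutes = 10:16.
Now compute the angle at 10:16:
Hour hand: 10 x 30 + 16 x 0.5 = 308 degrees
Minute hand: 16 x 6 = 96 degrees
Difference: |308 - 96| = 212 degrees
Smaller angle: 360 - 212 = 148 degrees

Final answer: 148 degrees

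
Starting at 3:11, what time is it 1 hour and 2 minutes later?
Starting time: 3:11
Adding 2 minutes to 11 minutes: 11 + 2 = 13 minutes
Adding 1 hour: 3 + 1 = 4
Final time: 4:13

Final answer: 4:13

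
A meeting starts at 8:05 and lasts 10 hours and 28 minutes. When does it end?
Starting time: 8:05
Adding 28 minutes to 5 minutes: 5 + 28 = 33 minutes
Adding 10 hours: 8 + 10 = 18 - 12 = 6
Final time: 6:33

Final answer: 6:33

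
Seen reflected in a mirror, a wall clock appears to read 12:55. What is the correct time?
Reflection across the vertical (12-6) axis maps a hand at angle A degrees to (360 - A) degrees, which sends a reading of T minutes past 12:00 to (720 - T) minutes past 12:00.
Mirror reads 12:55 = 55 minutes past 12:00.
Actual time: (720 - 55) mod 720 = 665 minutes = 11:05.

Final answer: 11:05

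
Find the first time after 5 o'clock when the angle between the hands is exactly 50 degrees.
At t minutes past 5:00, the hour hand is at 30 x 5 + 0.5t degrees and the minute hand is at 6t degrees.
The smaller angle between them is 50 degrees when |30H - 5.5t| = 50 or |30H - 5.5t| = 310.
With H = 5, solve 30 x 5 - 5.5t = +/- target for each target:
  t = (30 x 5 - 50) / 5.5 = 18.18
  t = (30 x 5 + 50) / 5.5 = 36.36
  t = (30 x 5 - 310) / 5.5 = -29.09 (outside (0, 60))
  t = (30 x 5 + 310) / 5.5 = 83.64 (outside (0, 60))
Valid solutions in (0, 60): {18.18, 36.36} minutes.
The first occurrence is t = 18.18 minutes.
The hands form a 50-degree angle at 18.18 minutes past 5:00.

Final answer: 18.18 minutes past 5:00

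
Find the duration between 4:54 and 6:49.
From 4:54 to 6:49:
(6 x 60 + 49) - (4 x 60 + 54) = 409 - 294 = 115 minutes
= 1 hour and 55 minutes

Final answer: 1 hour and 55 minutes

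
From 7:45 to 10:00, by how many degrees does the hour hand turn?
The hour hand moves 0.5 degrees per minute.
Time elapsed: 10:00 - 7:45 = 135 minutes
Angular displacement: 135 x 0.5 = 67.5 degrees

Final answer: 67.5 degrees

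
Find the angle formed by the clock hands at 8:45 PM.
Hour hand position: 8 x 30 + 45 x 0.5 = 262.5 degrees
Minute hand position: 45 x 6 = 270 degrees
Difference: |262.5 - 270| = 7.5 degrees
The angle between the hands is 7.5 degrees

Final answer: 7.5 degrees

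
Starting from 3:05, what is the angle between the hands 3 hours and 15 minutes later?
First find the time 3 hours and 15 minutes after 3:05.
Total minutes: 3 x 60 + 5 + 3 x 60 + 15 = 380.
380 mod 720 = 380 minutes = 6:20.
Now compute the angle at 6:20:
Hour hand: 6 x 30 + 20 x 0.5 = 190 degrees
Minute hand: 20 x 6 = 120 degrees
Difference: |190 - 120| = 70 degrees
The angle is 70 degrees

Final answer: 70 degrees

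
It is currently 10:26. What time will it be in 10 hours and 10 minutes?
Starting time: 10:26
Adding 10 minutes to 26 minutes: 26 + 10 = 36 minutes
Adding 10 hours: 10 + 10 = 20 - 12 = 8
Final time: 8:36

Final answer: 8:36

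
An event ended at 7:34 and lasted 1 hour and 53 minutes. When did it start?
Starting time: 7:34 = 454 total minutes past 12:00
Subtracting: 1 hour and 53 minutes = 113 minutes
454 - 113 = 341 minutes
= 5 hours and 41 minutes past 12:00 = 5:41

Final answer: 5:41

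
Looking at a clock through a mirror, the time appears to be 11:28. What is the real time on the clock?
Reflection across the vertical (12-6) axis maps a hand at angle A degrees to (360 - A) degrees, which sends a reading of T minutes past 12:00 to (720 - T) minutes past 12:00.
Mirror reads 11:28 = 688 minutes past 12:00.
Actual time: (720 - 688) mod 720 = 32 minutes = 12:32.

Final answer: 12:32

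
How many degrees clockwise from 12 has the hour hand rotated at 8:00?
The hour hand moves 30 degrees per hour and 0.5 degrees per minute.
At 8:00: (8) x 30 + 0 x 0.5 = 240 + 0 = 240 degrees

Final answer: 240 degrees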